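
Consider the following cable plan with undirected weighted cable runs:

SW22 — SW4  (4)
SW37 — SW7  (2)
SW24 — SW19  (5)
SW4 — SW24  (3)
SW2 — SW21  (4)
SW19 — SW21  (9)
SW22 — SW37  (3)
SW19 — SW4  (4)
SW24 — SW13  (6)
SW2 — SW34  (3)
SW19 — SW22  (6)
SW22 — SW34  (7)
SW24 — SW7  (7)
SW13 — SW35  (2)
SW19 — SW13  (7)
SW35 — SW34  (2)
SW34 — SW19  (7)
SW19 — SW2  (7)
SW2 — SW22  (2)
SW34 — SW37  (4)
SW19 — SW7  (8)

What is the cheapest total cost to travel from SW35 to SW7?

Shortest distances from SW35:
SW35: 0
SW13: 2  (via SW35)
SW34: 2  (via SW35)
SW2: 5  (via SW34)
SW37: 6  (via SW34)
SW22: 7  (via SW2)
SW24: 8  (via SW13)
SW7: 8  (via SW37)
Shortest route: SW35–SW34–SW37–SW7 = 8.

8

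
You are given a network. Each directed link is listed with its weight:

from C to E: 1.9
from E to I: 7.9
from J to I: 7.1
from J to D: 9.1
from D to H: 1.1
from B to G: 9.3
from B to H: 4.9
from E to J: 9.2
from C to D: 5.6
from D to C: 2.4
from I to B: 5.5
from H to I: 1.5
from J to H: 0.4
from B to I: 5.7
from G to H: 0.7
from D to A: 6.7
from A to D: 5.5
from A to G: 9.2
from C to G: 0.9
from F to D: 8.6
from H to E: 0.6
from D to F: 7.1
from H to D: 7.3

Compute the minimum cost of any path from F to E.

Enumerating some paths:
F - D - C - E: 8.6+2.4+1.9 = 12.9
F - D - H - E: 8.6+1.1+0.6 = 10.3
The minimum is 10.3 via F - D - H - E.

10.3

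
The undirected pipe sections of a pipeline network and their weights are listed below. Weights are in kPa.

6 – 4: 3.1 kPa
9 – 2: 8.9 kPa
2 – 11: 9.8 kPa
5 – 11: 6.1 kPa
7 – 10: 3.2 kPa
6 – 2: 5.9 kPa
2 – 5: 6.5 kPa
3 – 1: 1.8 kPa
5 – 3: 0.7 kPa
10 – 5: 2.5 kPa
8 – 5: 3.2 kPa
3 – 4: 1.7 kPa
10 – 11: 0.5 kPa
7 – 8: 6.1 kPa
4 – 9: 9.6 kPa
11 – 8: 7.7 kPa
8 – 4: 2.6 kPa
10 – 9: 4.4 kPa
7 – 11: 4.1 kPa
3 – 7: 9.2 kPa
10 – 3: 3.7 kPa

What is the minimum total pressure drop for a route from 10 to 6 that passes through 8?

Shortest 10→8: 10 → 5 → 8 = 5.7
Shortest 8→6: 8 → 4 → 6 = 5.7
Total via 8: 5.7 + 5.7 = 11.4 kPa.

11.4 kPa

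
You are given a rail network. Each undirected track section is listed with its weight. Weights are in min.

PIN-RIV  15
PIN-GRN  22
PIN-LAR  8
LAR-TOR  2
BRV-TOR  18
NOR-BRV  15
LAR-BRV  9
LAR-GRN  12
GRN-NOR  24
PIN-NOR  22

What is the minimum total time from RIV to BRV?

Compare a few routes:
RIV → PIN → LAR → BRV: 15+8+9 = 32
RIV → PIN → LAR → TOR → BRV: 15+8+2+18 = 43
Cheapest is RIV → PIN → LAR → BRV at 32 min.

32 min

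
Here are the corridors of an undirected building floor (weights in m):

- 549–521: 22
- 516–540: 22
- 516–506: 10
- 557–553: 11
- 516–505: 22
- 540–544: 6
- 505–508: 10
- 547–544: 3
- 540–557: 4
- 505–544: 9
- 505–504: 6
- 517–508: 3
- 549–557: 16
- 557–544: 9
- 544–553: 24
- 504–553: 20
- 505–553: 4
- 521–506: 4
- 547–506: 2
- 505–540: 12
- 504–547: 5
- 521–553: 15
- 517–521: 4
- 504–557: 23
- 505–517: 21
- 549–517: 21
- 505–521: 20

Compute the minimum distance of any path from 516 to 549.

36 m

Running Dijkstra from 516:
516: 0
506: 10  (via 516)
547: 12  (via 506)
521: 14  (via 506)
544: 15  (via 547)
504: 17  (via 547)
517: 18  (via 521)
508: 21  (via 517)
540: 21  (via 544)
505: 22  (via 516)
557: 24  (via 544)
553: 26  (via 505)
549: 36  (via 521)
Shortest route: 516 → 506 → 521 → 549 = 36 m.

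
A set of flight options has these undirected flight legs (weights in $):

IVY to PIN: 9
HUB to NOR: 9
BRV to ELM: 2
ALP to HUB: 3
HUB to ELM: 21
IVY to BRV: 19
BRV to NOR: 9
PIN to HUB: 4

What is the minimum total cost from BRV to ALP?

Enumerating some paths:
BRV → ELM → HUB → ALP: 2+21+3 = 26
BRV → NOR → HUB → ALP: 9+9+3 = 21
Cheapest is BRV → NOR → HUB → ALP at $21.

$21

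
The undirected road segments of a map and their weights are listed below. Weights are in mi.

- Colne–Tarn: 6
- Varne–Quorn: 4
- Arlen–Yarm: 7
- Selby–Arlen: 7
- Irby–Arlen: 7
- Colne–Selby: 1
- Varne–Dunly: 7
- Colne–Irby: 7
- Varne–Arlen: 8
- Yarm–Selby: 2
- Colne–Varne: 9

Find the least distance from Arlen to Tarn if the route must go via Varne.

Shortest Arlen→Varne: Arlen → Varne = 8
Best Varne to Tarn: Varne → Colne → Tarn costing 15
Total via Varne: 8 + 15 = 23 mi.

23 mi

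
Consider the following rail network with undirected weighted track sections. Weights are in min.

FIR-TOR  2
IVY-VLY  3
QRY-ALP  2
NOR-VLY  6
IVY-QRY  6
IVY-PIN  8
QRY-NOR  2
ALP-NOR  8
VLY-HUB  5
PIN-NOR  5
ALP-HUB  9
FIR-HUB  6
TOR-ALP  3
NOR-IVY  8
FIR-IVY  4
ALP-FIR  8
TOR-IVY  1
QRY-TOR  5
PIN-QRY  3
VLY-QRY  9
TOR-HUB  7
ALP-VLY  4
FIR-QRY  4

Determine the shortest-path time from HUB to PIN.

Enumerating some paths:
HUB - ALP - QRY - PIN: 9+2+3 = 14
HUB - VLY - ALP - QRY - PIN: 5+4+2+3 = 14
HUB - FIR - QRY - PIN: 6+4+3 = 13
Cheapest is HUB - FIR - QRY - PIN at 13 min.

13 min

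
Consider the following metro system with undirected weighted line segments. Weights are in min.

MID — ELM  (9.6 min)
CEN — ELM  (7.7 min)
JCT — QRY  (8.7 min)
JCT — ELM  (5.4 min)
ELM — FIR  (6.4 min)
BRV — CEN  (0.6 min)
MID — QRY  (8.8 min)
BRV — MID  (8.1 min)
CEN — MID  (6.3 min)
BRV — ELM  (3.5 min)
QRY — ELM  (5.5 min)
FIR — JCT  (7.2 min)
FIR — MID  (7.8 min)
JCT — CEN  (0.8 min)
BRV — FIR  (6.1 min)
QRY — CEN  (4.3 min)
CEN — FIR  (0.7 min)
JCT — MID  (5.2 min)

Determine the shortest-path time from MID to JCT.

5.2 min

Shortest distances from MID:
MID: 0
JCT: 5.2  (via MID)
Shortest route: MID → JCT = 5.2 min.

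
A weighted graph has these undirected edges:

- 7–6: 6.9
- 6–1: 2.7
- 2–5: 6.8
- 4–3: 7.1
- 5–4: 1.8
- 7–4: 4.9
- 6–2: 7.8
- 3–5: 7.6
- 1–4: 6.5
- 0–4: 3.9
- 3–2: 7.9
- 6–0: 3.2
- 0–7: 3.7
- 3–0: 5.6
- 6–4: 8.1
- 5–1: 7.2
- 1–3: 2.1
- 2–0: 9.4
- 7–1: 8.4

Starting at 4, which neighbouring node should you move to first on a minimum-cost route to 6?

0

Enumerating some paths:
4 → 0 → 6: 3.9+3.2 = 7.1
4 → 6: 8.1 = 8.1
4 → 1 → 6: 6.5+2.7 = 9.2
Cheapest is 4 → 0 → 6 at 7.1.
So from 4 the first move is to 0.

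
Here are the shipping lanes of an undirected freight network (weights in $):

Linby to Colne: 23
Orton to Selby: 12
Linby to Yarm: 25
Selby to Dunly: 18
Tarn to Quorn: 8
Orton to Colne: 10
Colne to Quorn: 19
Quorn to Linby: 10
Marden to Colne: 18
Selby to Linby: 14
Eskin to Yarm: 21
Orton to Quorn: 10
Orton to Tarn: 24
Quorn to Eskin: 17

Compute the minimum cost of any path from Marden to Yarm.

$66

Settle nodes by increasing distance from Marden:
Marden: 0
Colne: 18  (via Marden)
Orton: 28  (via Colne)
Quorn: 37  (via Colne)
Selby: 40  (via Orton)
Linby: 41  (via Colne)
Tarn: 45  (via Quorn)
Eskin: 54  (via Quorn)
Dunly: 58  (via Selby)
Yarm: 66  (via Linby)
Shortest route: Marden–Colne–Linby–Yarm = $66.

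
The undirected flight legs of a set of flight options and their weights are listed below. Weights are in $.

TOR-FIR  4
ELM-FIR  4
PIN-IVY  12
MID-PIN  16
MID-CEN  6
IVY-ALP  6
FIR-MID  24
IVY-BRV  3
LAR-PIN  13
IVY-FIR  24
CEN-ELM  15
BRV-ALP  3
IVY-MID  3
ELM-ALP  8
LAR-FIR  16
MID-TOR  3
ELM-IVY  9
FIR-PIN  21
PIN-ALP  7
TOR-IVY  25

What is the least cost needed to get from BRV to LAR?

Enumerating some paths:
BRV → IVY → PIN → LAR: 3+12+13 = 28
BRV → IVY → MID → TOR → FIR → LAR: 3+3+3+4+16 = 29
BRV → ALP → PIN → LAR: 3+7+13 = 23
Cheapest is BRV → ALP → PIN → LAR at $23.

$23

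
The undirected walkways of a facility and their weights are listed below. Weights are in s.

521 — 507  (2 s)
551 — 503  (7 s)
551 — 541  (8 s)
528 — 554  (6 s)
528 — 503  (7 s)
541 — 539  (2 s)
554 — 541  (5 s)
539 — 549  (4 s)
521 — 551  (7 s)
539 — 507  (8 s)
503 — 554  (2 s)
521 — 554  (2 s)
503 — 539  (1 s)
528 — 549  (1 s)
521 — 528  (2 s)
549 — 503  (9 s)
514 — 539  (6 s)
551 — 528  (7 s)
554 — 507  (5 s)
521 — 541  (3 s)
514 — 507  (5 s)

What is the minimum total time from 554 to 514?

9 s

Compare a few routes:
554 - 503 - 539 - 514: 2+1+6 = 9
554 - 507 - 514: 5+5 = 10
The minimum is 9 s via 554 - 503 - 539 - 514.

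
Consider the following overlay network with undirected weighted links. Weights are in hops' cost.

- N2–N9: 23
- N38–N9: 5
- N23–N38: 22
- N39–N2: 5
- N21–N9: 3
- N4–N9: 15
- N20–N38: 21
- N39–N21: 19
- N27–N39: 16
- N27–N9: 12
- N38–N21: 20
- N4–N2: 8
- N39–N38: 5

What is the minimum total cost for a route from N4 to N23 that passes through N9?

42 hops' cost

Shortest N4→N9: N4 → N9 = 15
Shortest N9→N23: N9 → N38 → N23 = 27
Total via N9: 15 + 27 = 42 hops' cost.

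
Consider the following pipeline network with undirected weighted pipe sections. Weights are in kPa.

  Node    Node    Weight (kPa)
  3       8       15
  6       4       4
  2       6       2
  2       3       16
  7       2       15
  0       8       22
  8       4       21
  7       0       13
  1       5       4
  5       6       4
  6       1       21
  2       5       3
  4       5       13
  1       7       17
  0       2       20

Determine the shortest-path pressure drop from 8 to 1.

Shortest distances from 8:
8: 0
3: 15  (via 8)
4: 21  (via 8)
0: 22  (via 8)
6: 25  (via 4)
2: 27  (via 6)
5: 29  (via 6)
1: 33  (via 5)
Shortest route: 8–4–6–5–1 = 33 kPa.

33 kPa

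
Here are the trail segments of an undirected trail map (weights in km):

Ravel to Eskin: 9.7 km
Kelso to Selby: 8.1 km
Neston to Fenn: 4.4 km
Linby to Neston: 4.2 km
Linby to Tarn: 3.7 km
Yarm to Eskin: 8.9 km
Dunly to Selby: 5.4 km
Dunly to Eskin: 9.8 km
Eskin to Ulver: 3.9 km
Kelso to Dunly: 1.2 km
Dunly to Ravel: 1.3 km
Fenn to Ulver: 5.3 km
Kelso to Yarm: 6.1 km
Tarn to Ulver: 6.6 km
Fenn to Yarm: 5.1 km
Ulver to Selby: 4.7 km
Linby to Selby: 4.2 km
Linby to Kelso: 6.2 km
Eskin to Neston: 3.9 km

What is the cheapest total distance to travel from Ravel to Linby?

Enumerating some paths:
Ravel → Dunly → Selby → Linby: 1.3+5.4+4.2 = 10.9
Ravel → Dunly → Kelso → Linby: 1.3+1.2+6.2 = 8.7
Ravel → Eskin → Neston → Linby: 9.7+3.9+4.2 = 17.8
Ravel → Dunly → Kelso → Selby → Linby: 1.3+1.2+8.1+4.2 = 14.8
The minimum is 8.7 km via Ravel → Dunly → Kelso → Linby.

8.7 km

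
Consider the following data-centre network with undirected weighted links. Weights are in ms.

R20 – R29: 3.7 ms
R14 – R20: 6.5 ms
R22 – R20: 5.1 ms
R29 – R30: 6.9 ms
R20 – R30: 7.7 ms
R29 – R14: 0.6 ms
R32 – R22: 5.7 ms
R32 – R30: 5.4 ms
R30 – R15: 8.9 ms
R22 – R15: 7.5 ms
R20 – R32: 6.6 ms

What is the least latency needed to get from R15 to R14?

Settle nodes by increasing distance from R15:
R15: 0
R22: 7.5  (via R15)
R30: 8.9  (via R15)
R20: 12.6  (via R22)
R32: 13.2  (via R22)
R29: 15.8  (via R30)
R14: 16.4  (via R29)
Shortest route: R15–R30–R29–R14 = 16.4 ms.

16.4 ms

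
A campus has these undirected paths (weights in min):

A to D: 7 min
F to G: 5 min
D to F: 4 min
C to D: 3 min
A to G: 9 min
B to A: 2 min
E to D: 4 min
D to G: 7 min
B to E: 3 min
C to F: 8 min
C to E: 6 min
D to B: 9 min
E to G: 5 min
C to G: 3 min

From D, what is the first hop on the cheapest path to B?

Compare a few routes:
D - B: 9 = 9
D - E - B: 4+3 = 7
Cheapest is D - E - B at 7 min.
So from D the first move is to E.

E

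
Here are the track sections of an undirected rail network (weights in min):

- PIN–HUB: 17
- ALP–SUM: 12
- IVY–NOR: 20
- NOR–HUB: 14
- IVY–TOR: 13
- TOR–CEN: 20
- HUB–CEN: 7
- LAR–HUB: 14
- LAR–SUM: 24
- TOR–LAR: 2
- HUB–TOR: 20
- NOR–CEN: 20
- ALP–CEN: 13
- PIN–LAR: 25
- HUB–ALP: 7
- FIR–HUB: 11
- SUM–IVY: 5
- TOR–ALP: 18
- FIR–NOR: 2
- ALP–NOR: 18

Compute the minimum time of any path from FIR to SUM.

27 min

Compare a few routes:
FIR - HUB - ALP - SUM: 11+7+12 = 30
FIR - NOR - ALP - SUM: 2+18+12 = 32
FIR - NOR - IVY - SUM: 2+20+5 = 27
Cheapest is FIR - NOR - IVY - SUM at 27 min.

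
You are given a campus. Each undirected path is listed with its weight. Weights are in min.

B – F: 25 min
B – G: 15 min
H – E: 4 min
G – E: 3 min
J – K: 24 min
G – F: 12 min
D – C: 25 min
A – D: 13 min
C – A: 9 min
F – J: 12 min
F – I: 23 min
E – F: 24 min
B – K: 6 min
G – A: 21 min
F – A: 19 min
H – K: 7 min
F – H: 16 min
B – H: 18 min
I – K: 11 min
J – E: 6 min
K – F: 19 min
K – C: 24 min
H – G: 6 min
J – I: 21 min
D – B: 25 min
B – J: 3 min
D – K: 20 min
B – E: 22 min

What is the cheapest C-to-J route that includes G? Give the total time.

Shortest C→G: C–A–G = 30
Shortest G→J: G–E–J = 9
Total via G: 30 + 9 = 39 min.

39 min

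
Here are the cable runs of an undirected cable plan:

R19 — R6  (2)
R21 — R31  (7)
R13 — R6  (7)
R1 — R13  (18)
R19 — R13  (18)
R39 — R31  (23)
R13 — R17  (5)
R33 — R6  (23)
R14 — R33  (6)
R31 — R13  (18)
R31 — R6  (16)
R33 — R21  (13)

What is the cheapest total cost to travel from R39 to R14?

Shortest distances from R39:
R39: 0
R31: 23  (via R39)
R21: 30  (via R31)
R6: 39  (via R31)
R19: 41  (via R6)
R13: 41  (via R31)
R33: 43  (via R21)
R17: 46  (via R13)
R14: 49  (via R33)
Shortest route: R39 → R31 → R21 → R33 → R14 = 49.

49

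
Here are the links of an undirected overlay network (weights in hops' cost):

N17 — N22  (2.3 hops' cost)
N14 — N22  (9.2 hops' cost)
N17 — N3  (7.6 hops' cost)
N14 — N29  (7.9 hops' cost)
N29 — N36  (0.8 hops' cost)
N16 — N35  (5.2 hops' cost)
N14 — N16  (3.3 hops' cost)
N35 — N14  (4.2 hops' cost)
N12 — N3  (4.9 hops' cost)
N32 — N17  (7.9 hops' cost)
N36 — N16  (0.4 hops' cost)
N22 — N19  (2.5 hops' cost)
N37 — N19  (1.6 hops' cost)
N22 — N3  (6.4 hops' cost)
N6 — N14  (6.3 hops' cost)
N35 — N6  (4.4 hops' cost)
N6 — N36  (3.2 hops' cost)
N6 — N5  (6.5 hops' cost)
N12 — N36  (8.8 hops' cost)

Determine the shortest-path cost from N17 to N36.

15.2 hops' cost

Running Dijkstra from N17:
N17: 0
N22: 2.3  (via N17)
N19: 4.8  (via N22)
N37: 6.4  (via N19)
N3: 7.6  (via N17)
N32: 7.9  (via N17)
N14: 11.5  (via N22)
N12: 12.5  (via N3)
N16: 14.8  (via N14)
N36: 15.2  (via N16)
Shortest route: N17–N22–N14–N16–N36 = 15.2 hops' cost.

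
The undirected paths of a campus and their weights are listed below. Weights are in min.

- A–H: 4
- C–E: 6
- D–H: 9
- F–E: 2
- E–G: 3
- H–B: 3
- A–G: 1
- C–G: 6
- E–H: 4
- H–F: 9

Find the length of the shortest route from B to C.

Compare a few routes:
B - H - A - G - C: 3+4+1+6 = 14
B - H - E - C: 3+4+6 = 13
Cheapest is B - H - E - C at 13 min.

13 min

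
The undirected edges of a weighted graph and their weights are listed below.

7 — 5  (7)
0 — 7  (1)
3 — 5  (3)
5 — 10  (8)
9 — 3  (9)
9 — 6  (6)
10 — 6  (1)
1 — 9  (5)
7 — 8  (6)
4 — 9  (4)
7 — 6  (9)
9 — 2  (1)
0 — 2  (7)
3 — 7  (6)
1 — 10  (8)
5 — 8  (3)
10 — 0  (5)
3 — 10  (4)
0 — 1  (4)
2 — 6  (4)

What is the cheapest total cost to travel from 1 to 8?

11

Settle nodes by increasing distance from 1:
1: 0
0: 4  (via 1)
7: 5  (via 0)
9: 5  (via 1)
2: 6  (via 9)
10: 8  (via 1)
4: 9  (via 9)
6: 9  (via 10)
3: 11  (via 7)
8: 11  (via 7)
Shortest route: 1 → 0 → 7 → 8 = 11.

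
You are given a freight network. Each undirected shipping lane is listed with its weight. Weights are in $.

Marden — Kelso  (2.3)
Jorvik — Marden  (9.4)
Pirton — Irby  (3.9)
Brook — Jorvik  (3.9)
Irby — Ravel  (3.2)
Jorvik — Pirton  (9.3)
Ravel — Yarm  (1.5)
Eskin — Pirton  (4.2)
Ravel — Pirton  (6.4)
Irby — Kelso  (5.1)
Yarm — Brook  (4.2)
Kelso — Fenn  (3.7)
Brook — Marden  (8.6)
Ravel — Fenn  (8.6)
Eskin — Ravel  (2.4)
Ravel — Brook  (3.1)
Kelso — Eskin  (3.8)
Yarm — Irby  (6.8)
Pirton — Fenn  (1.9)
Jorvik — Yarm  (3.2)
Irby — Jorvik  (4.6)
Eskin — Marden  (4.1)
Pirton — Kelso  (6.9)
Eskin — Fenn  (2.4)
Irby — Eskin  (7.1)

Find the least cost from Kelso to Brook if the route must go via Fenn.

$11.6

Best Kelso to Fenn: Kelso → Fenn costing 3.7
Best Fenn to Brook: Fenn → Eskin → Ravel → Brook costing 7.9
Total via Fenn: 3.7 + 7.9 = $11.6.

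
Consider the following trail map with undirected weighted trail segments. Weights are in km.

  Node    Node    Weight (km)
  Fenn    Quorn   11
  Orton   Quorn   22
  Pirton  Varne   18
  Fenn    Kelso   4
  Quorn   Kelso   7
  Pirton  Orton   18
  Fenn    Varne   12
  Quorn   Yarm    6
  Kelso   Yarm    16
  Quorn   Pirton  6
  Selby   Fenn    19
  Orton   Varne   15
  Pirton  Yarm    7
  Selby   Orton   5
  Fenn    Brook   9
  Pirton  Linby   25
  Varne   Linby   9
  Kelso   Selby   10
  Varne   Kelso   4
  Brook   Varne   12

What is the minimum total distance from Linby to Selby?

23 km

Settle nodes by increasing distance from Linby:
Linby: 0
Varne: 9  (via Linby)
Kelso: 13  (via Varne)
Fenn: 17  (via Kelso)
Quorn: 20  (via Kelso)
Brook: 21  (via Varne)
Selby: 23  (via Kelso)
Shortest route: Linby → Varne → Kelso → Selby = 23 km.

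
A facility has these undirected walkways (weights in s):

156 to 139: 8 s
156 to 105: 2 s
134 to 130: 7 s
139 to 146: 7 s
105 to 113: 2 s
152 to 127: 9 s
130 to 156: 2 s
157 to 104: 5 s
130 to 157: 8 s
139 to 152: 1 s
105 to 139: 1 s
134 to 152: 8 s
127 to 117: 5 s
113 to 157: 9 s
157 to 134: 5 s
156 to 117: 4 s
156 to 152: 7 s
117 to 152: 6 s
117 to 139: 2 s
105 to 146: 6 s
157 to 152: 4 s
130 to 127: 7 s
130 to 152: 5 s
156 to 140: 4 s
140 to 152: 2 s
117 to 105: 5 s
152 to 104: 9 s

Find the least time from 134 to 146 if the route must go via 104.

27 s

Shortest 134→104: 134–157–104 = 10
Best 104 to 146: 104–152–139–146 costing 17
Total via 104: 10 + 17 = 27 s.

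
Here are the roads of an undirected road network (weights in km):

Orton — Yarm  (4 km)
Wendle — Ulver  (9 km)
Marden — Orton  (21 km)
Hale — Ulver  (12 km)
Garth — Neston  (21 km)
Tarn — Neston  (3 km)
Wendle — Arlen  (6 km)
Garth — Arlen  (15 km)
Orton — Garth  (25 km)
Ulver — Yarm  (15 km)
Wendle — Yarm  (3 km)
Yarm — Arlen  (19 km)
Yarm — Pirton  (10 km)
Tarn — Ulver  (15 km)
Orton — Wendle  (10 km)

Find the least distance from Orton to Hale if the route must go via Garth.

Shortest Orton→Garth: Orton → Garth = 25
Shortest Garth→Hale: Garth → Arlen → Wendle → Ulver → Hale = 42
Total via Garth: 25 + 42 = 67 km.

67 km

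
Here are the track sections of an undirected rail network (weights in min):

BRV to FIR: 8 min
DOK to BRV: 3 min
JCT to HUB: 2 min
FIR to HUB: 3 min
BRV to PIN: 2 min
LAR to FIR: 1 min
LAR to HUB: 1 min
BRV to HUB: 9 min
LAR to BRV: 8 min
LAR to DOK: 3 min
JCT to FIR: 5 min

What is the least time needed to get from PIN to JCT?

11 min

Settle nodes by increasing distance from PIN:
PIN: 0
BRV: 2  (via PIN)
DOK: 5  (via BRV)
LAR: 8  (via DOK)
HUB: 9  (via LAR)
FIR: 9  (via LAR)
JCT: 11  (via HUB)
Shortest route: PIN → BRV → DOK → LAR → HUB → JCT = 11 min.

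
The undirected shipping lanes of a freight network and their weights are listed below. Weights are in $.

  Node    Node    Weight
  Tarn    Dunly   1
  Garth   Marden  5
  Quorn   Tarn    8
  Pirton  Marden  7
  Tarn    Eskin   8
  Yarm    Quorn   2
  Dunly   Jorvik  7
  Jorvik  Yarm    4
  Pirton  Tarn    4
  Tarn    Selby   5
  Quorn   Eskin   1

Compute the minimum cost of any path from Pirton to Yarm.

$14

Settle nodes by increasing distance from Pirton:
Pirton: 0
Tarn: 4  (via Pirton)
Dunly: 5  (via Tarn)
Marden: 7  (via Pirton)
Selby: 9  (via Tarn)
Eskin: 12  (via Tarn)
Quorn: 12  (via Tarn)
Jorvik: 12  (via Dunly)
Garth: 12  (via Marden)
Yarm: 14  (via Quorn)
Shortest route: Pirton → Tarn → Quorn → Yarm = $14.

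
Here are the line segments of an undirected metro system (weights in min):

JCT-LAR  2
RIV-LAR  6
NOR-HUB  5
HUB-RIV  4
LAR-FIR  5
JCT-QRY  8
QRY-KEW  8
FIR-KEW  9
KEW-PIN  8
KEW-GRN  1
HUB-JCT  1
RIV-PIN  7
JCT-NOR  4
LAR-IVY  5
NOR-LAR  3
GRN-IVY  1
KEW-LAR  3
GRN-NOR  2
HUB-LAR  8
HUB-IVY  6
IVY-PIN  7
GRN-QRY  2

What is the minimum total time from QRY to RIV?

12 min

Compare a few routes:
QRY–JCT–HUB–RIV: 8+1+4 = 13
QRY–GRN–KEW–LAR–RIV: 2+1+3+6 = 12
QRY–GRN–NOR–JCT–HUB–RIV: 2+2+4+1+4 = 13
QRY–GRN–NOR–LAR–RIV: 2+2+3+6 = 13
Cheapest is QRY–GRN–KEW–LAR–RIV at 12 min.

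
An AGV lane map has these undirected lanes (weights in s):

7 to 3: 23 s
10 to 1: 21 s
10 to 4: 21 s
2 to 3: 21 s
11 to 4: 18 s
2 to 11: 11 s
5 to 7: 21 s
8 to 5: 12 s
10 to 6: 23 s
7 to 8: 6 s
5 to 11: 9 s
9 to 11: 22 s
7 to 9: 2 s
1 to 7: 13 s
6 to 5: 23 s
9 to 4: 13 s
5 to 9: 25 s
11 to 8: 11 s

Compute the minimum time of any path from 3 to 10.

57 s

Candidate routes:
3 → 7 → 9 → 4 → 10: 23+2+13+21 = 59
3 → 7 → 1 → 10: 23+13+21 = 57
3 → 2 → 11 → 4 → 10: 21+11+18+21 = 71
Cheapest is 3 → 7 → 1 → 10 at 57 s.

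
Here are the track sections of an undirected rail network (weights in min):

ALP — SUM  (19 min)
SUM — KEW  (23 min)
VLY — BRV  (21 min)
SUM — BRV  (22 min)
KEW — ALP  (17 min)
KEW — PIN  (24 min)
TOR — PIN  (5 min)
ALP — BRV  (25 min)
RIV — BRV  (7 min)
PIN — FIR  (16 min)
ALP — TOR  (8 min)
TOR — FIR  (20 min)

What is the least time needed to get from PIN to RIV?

45 min

Candidate routes:
PIN → TOR → ALP → SUM → BRV → RIV: 5+8+19+22+7 = 61
PIN → KEW → ALP → BRV → RIV: 24+17+25+7 = 73
PIN → TOR → ALP → BRV → RIV: 5+8+25+7 = 45
Cheapest is PIN → TOR → ALP → BRV → RIV at 45 min.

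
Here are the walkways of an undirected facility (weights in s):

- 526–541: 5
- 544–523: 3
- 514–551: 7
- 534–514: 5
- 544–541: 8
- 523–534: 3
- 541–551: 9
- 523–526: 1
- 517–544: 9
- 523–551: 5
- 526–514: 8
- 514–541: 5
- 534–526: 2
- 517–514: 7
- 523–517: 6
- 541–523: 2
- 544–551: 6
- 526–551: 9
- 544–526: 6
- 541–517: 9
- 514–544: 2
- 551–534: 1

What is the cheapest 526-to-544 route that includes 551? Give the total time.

Best 526 to 551: 526 → 534 → 551 costing 3
Shortest 551→544: 551 → 544 = 6
Total via 551: 3 + 6 = 9 s.

9 s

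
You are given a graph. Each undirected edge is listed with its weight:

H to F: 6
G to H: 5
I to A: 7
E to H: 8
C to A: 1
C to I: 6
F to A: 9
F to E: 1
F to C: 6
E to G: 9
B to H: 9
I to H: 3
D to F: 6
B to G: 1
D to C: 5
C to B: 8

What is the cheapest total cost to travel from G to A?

Enumerating some paths:
G - B - C - A: 1+8+1 = 10
G - H - I - C - A: 5+3+6+1 = 15
G - E - F - C - A: 9+1+6+1 = 17
G - H - I - A: 5+3+7 = 15
The minimum is 10 via G - B - C - A.

10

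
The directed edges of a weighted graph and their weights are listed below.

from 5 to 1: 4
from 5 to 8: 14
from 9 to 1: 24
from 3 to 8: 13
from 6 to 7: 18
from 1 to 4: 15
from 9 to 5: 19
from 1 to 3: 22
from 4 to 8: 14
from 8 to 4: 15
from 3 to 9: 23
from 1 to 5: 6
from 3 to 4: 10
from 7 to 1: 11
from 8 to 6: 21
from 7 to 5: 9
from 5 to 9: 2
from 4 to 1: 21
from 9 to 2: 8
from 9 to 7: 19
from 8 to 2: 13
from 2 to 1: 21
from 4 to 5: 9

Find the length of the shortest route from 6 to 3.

51

Candidate routes:
6 - 7 - 5 - 9 - 1 - 3: 18+9+2+24+22 = 75
6 - 7 - 5 - 1 - 3: 18+9+4+22 = 53
6 - 7 - 1 - 3: 18+11+22 = 51
Cheapest is 6 - 7 - 1 - 3 at 51.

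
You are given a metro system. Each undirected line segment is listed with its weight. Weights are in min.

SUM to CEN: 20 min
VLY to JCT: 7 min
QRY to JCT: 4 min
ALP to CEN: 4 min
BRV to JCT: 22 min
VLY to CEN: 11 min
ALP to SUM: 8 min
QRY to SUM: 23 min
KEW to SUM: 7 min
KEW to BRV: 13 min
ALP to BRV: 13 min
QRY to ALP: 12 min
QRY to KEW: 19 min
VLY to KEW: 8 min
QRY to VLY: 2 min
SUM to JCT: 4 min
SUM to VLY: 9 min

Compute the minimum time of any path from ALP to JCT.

12 min

Settle nodes by increasing distance from ALP:
ALP: 0
CEN: 4  (via ALP)
SUM: 8  (via ALP)
JCT: 12  (via SUM)
Shortest route: ALP–SUM–JCT = 12 min.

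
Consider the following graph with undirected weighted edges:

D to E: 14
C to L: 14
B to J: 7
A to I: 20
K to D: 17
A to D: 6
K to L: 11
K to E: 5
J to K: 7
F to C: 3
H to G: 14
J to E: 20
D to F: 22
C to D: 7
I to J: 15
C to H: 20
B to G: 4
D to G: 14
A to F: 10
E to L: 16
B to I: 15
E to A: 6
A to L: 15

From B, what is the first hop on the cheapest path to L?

J

Enumerating some paths:
B–J–K–L: 7+7+11 = 25
B–G–D–C–L: 4+14+7+14 = 39
B–G–D–A–L: 4+14+6+15 = 39
B–J–K–E–L: 7+7+5+16 = 35
The minimum is 25 via B–J–K–L.
So from B the first move is to J.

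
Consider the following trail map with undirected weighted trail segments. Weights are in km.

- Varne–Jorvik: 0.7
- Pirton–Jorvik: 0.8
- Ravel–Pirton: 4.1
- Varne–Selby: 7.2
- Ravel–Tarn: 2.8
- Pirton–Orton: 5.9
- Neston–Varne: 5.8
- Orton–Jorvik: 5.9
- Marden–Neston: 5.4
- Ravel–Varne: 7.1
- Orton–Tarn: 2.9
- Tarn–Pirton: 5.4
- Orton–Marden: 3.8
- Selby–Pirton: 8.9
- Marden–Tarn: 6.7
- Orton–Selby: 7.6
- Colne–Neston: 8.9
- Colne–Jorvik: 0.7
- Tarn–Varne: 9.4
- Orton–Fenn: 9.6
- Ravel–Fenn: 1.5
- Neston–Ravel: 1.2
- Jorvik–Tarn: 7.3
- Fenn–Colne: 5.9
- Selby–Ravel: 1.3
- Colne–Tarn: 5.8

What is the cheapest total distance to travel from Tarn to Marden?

Settle nodes by increasing distance from Tarn:
Tarn: 0
Ravel: 2.8  (via Tarn)
Orton: 2.9  (via Tarn)
Neston: 4  (via Ravel)
Selby: 4.1  (via Ravel)
Fenn: 4.3  (via Ravel)
Pirton: 5.4  (via Tarn)
Colne: 5.8  (via Tarn)
Jorvik: 6.2  (via Pirton)
Marden: 6.7  (via Tarn)
Shortest route: Tarn → Marden = 6.7 km.

6.7 km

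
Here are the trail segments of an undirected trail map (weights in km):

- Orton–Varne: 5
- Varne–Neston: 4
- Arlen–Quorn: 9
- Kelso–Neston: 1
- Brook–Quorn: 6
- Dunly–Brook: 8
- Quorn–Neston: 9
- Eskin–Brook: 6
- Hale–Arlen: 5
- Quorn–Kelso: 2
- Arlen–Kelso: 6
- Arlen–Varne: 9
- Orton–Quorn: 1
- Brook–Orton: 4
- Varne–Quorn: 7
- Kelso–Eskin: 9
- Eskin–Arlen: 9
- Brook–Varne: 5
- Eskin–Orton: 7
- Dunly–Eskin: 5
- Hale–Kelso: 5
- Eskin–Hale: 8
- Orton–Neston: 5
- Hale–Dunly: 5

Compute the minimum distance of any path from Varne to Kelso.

Enumerating some paths:
Varne - Quorn - Kelso: 7+2 = 9
Varne - Neston - Kelso: 4+1 = 5
Varne - Orton - Quorn - Kelso: 5+1+2 = 8
Cheapest is Varne - Neston - Kelso at 5 km.

5 km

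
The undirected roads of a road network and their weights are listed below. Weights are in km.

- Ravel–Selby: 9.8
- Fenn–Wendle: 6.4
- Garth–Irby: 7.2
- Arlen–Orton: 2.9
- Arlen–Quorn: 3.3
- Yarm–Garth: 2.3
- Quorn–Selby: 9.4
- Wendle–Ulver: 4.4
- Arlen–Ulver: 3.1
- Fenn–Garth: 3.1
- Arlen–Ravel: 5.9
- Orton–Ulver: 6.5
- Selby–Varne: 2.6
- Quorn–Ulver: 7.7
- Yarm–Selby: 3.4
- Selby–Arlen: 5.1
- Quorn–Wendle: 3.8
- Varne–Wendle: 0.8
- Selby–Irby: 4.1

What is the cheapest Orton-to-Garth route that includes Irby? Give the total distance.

19.3 km

Shortest Orton→Irby: Orton–Arlen–Selby–Irby = 12.1
Shortest Irby→Garth: Irby–Garth = 7.2
Total via Irby: 12.1 + 7.2 = 19.3 km.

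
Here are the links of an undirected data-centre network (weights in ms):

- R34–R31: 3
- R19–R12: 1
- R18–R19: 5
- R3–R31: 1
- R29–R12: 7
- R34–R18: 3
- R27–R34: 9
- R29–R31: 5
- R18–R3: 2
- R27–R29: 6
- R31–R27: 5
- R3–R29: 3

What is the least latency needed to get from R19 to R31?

Candidate routes:
R19 - R18 - R3 - R31: 5+2+1 = 8
R19 - R12 - R29 - R3 - R31: 1+7+3+1 = 12
R19 - R18 - R34 - R31: 5+3+3 = 11
Cheapest is R19 - R18 - R3 - R31 at 8 ms.

8 ms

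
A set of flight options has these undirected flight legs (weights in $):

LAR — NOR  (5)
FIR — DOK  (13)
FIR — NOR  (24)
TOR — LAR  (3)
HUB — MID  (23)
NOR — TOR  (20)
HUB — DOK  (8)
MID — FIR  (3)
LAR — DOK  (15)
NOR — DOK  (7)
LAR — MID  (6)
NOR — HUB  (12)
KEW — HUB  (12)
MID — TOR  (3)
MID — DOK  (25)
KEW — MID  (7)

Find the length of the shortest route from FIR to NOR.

Settle nodes by increasing distance from FIR:
FIR: 0
MID: 3  (via FIR)
TOR: 6  (via MID)
LAR: 9  (via MID)
KEW: 10  (via MID)
DOK: 13  (via FIR)
NOR: 14  (via LAR)
Shortest route: FIR–MID–LAR–NOR = $14.

$14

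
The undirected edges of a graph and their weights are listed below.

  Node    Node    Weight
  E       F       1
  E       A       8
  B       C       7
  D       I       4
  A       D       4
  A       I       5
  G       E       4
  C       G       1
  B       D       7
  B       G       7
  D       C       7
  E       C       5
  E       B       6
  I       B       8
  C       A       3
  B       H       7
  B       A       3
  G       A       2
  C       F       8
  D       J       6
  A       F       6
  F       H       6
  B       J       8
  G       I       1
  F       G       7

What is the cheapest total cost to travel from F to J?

Candidate routes:
F - E - G - I - D - J: 1+4+1+4+6 = 16
F - E - B - J: 1+6+8 = 15
F - A - D - J: 6+4+6 = 16
Cheapest is F - E - B - J at 15.

15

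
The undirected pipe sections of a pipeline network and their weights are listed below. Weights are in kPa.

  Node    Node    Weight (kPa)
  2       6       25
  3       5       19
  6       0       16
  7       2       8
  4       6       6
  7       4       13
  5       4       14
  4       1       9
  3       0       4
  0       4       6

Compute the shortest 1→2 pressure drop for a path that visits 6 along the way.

Shortest 1→6: 1–4–6 = 15
Shortest 6→2: 6–2 = 25
Total via 6: 15 + 25 = 40 kPa.

40 kPa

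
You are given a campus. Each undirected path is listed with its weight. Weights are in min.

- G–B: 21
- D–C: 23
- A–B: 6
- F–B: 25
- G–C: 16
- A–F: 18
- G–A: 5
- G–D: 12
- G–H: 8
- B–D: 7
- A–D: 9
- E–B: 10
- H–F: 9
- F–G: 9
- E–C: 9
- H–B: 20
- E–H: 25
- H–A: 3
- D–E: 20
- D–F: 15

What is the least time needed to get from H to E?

Running Dijkstra from H:
H: 0
A: 3  (via H)
G: 8  (via H)
B: 9  (via A)
F: 9  (via H)
D: 12  (via A)
E: 19  (via B)
Shortest route: H → A → B → E = 19 min.

19 min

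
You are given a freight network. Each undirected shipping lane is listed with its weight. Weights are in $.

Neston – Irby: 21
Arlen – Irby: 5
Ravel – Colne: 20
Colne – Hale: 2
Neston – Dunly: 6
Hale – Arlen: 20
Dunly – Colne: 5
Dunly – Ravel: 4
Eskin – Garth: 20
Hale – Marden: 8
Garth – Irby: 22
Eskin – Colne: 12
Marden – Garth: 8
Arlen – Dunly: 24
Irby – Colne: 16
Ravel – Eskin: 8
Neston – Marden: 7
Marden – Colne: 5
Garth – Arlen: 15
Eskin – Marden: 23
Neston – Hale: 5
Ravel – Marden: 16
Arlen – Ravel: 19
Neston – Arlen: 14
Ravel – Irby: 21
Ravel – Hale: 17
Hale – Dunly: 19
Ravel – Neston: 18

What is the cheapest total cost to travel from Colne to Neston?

Compare a few routes:
Colne–Hale–Neston: 2+5 = 7
Colne–Dunly–Neston: 5+6 = 11
Colne–Marden–Neston: 5+7 = 12
The minimum is $7 via Colne–Hale–Neston.

$7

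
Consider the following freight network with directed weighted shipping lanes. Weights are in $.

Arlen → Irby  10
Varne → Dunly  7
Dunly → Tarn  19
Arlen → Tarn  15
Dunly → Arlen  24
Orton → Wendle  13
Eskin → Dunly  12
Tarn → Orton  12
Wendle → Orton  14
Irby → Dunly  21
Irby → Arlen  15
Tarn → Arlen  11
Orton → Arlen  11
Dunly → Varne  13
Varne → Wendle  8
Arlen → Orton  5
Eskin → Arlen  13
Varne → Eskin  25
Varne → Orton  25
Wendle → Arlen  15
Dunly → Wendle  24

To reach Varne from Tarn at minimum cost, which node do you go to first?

Enumerating some paths:
Tarn → Arlen → Irby → Dunly → Varne: 11+10+21+13 = 55
Tarn → Orton → Arlen → Irby → Dunly → Varne: 12+11+10+21+13 = 67
Cheapest is Tarn → Arlen → Irby → Dunly → Varne at $55.
So from Tarn the first move is to Arlen.

Arlen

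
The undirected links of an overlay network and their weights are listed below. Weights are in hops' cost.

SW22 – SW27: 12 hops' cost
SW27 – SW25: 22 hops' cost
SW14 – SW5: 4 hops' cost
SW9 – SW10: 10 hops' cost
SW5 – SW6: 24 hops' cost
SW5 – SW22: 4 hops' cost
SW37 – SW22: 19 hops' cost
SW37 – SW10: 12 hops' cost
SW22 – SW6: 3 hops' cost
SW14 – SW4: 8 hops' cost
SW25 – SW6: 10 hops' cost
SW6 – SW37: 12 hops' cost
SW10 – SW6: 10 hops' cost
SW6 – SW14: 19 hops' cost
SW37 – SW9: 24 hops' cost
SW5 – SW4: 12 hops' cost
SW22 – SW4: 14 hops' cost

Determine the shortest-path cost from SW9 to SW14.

Shortest distances from SW9:
SW9: 0
SW10: 10  (via SW9)
SW6: 20  (via SW10)
SW37: 22  (via SW10)
SW22: 23  (via SW6)
SW5: 27  (via SW22)
SW25: 30  (via SW6)
SW14: 31  (via SW5)
Shortest route: SW9 → SW10 → SW6 → SW22 → SW5 → SW14 = 31 hops' cost.

31 hops' cost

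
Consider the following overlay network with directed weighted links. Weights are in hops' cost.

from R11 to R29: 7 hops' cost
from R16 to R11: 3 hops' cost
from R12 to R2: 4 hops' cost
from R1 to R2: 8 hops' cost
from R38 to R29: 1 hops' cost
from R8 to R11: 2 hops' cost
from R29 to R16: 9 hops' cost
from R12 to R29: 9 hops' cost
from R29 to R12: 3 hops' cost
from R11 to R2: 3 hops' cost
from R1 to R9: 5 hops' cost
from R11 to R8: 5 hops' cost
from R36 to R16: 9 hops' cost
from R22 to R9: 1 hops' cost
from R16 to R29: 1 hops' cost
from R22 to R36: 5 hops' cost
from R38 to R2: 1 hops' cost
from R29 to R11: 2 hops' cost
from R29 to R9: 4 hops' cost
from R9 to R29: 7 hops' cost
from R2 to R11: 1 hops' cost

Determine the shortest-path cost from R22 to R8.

15 hops' cost

Compare a few routes:
R22 - R9 - R29 - R11 - R8: 1+7+2+5 = 15
R22 - R9 - R29 - R12 - R2 - R11 - R8: 1+7+3+4+1+5 = 21
Cheapest is R22 - R9 - R29 - R11 - R8 at 15 hops' cost.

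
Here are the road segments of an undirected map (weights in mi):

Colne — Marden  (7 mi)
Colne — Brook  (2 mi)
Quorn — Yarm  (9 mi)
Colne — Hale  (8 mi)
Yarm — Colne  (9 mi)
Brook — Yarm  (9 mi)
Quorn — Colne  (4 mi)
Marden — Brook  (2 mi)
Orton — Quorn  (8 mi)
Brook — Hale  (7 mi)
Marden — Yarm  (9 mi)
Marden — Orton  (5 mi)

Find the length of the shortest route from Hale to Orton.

14 mi

Candidate routes:
Hale–Brook–Marden–Orton: 7+2+5 = 14
Hale–Colne–Marden–Orton: 8+7+5 = 20
Hale–Colne–Quorn–Orton: 8+4+8 = 20
Hale–Colne–Brook–Marden–Orton: 8+2+2+5 = 17
Cheapest is Hale–Brook–Marden–Orton at 14 mi.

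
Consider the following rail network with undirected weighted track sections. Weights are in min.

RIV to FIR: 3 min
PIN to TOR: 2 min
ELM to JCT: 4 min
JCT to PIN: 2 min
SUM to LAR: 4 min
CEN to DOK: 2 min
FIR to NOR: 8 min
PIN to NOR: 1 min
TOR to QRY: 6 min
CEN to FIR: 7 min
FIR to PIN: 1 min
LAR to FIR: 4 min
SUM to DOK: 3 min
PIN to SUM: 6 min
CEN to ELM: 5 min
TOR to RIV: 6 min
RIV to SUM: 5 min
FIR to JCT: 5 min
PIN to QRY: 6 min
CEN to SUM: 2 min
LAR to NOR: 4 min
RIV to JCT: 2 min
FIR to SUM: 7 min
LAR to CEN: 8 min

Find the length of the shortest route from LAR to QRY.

11 min

Running Dijkstra from LAR:
LAR: 0
NOR: 4  (via LAR)
SUM: 4  (via LAR)
FIR: 4  (via LAR)
PIN: 5  (via NOR)
CEN: 6  (via SUM)
TOR: 7  (via PIN)
JCT: 7  (via PIN)
DOK: 7  (via SUM)
RIV: 7  (via FIR)
QRY: 11  (via PIN)
Shortest route: LAR → NOR → PIN → QRY = 11 min.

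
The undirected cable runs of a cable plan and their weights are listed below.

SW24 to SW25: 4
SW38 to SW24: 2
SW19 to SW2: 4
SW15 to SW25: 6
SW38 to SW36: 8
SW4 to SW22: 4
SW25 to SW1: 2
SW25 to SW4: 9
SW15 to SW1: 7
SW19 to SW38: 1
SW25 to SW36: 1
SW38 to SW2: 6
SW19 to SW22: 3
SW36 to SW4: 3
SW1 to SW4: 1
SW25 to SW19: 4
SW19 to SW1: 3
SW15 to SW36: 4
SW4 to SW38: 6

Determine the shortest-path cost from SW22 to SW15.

11

Enumerating some paths:
SW22 - SW19 - SW25 - SW36 - SW15: 3+4+1+4 = 12
SW22 - SW4 - SW1 - SW15: 4+1+7 = 12
SW22 - SW4 - SW36 - SW15: 4+3+4 = 11
SW22 - SW4 - SW1 - SW25 - SW36 - SW15: 4+1+2+1+4 = 12
The minimum is 11 via SW22 - SW4 - SW36 - SW15.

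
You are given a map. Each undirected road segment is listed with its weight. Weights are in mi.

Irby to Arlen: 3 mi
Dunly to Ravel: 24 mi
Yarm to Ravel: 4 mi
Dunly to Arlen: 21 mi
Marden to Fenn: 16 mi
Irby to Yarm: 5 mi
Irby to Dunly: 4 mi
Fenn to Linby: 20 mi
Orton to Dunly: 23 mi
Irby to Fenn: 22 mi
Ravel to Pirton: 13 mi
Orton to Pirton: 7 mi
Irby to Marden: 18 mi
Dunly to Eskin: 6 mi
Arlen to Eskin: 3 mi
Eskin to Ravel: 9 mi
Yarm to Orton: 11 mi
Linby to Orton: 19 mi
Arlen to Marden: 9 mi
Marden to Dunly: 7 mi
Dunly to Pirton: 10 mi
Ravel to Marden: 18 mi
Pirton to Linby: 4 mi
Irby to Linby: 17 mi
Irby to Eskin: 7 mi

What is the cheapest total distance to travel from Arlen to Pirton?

17 mi

Shortest distances from Arlen:
Arlen: 0
Eskin: 3  (via Arlen)
Irby: 3  (via Arlen)
Dunly: 7  (via Irby)
Yarm: 8  (via Irby)
Marden: 9  (via Arlen)
Ravel: 12  (via Eskin)
Pirton: 17  (via Dunly)
Shortest route: Arlen–Irby–Dunly–Pirton = 17 mi.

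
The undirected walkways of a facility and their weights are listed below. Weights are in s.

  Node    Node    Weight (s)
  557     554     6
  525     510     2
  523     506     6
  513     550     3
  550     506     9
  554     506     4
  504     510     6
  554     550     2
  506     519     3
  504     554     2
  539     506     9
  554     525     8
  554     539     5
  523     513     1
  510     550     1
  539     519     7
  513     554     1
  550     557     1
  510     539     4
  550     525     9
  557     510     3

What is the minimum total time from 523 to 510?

5 s

Candidate routes:
523 → 513 → 550 → 557 → 510: 1+3+1+3 = 8
523 → 513 → 550 → 510: 1+3+1 = 5
The minimum is 5 s via 523 → 513 → 550 → 510.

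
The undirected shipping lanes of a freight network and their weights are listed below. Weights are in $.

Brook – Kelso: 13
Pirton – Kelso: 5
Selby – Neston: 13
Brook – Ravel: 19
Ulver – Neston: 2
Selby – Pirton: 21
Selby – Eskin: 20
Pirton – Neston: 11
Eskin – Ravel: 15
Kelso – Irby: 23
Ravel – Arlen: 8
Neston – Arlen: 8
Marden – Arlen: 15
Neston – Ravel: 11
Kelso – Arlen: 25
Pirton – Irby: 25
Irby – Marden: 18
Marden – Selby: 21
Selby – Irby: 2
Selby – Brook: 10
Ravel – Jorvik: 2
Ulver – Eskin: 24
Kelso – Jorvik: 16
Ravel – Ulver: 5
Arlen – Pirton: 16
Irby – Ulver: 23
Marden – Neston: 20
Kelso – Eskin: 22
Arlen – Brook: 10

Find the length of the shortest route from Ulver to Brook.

Running Dijkstra from Ulver:
Ulver: 0
Neston: 2  (via Ulver)
Ravel: 5  (via Ulver)
Jorvik: 7  (via Ravel)
Arlen: 10  (via Neston)
Pirton: 13  (via Neston)
Selby: 15  (via Neston)
Irby: 17  (via Selby)
Kelso: 18  (via Pirton)
Brook: 20  (via Arlen)
Shortest route: Ulver → Neston → Arlen → Brook = $20.

$20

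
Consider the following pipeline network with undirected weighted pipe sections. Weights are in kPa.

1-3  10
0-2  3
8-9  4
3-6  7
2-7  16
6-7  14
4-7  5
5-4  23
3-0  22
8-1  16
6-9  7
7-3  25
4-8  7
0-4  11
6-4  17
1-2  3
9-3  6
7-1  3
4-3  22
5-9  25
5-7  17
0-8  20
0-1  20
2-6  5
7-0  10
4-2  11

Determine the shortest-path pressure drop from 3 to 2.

Compare a few routes:
3–0–2: 22+3 = 25
3–9–6–2: 6+7+5 = 18
3–6–2: 7+5 = 12
3–1–2: 10+3 = 13
The minimum is 12 kPa via 3–6–2.

12 kPa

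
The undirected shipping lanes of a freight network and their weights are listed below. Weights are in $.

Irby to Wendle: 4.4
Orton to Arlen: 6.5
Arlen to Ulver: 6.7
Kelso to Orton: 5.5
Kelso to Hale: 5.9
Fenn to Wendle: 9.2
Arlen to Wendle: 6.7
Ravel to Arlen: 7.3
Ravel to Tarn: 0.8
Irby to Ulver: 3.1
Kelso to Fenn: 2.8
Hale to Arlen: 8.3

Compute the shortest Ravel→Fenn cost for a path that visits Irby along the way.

Shortest Ravel→Irby: Ravel–Arlen–Ulver–Irby = 17.1
Best Irby to Fenn: Irby–Wendle–Fenn costing 13.6
Total via Irby: 17.1 + 13.6 = $30.7.

$30.7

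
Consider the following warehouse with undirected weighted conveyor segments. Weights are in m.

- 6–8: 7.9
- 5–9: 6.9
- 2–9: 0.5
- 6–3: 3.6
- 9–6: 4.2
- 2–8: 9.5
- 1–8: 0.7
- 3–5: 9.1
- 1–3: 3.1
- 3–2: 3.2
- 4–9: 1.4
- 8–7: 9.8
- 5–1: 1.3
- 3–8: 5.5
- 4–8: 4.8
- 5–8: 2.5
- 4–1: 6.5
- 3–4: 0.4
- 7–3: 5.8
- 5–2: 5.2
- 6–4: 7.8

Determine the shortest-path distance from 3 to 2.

2.3 m

Running Dijkstra from 3:
3: 0
4: 0.4  (via 3)
9: 1.8  (via 4)
2: 2.3  (via 9)
Shortest route: 3–4–9–2 = 2.3 m.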